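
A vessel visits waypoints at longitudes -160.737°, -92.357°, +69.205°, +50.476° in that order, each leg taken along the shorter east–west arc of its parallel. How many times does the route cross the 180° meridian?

0

Leg 1: -160.737° → -92.357°, shortest Δλ = 68.38° (east) — does not cross 180°.
Leg 2: -92.357° → +69.205°, shortest Δλ = 161.562° (east) — does not cross 180°.
Leg 3: +69.205° → +50.476°, shortest Δλ = -18.729° (west) — does not cross 180°.
Total crossings: 0.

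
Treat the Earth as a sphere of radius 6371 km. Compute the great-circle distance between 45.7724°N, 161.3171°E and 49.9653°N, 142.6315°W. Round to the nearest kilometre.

4108 km

Δλ = -142.6315 − 161.3171 = -303.9486°; wrapped into (−180°, 180°]: 56.0514°.
Δφ = 49.9653 − 45.7724 = 4.1929°.
a = sin²(Δφ/2) + cos φ₁ · cos φ₂ · sin²(Δλ/2) = 0.100395.
c = 2·atan2(√a, √(1−a)) = 0.64482 rad → d = 6371·c ≈ 4108.12 km.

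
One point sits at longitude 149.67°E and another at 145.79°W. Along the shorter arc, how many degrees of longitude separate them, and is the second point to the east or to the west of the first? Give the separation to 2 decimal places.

64.54° east

Raw difference: -145.79 − 149.67 = -295.46°.
Normalise into (−180°, 180°]: -295.46° + 360° = 64.54°.
Positive ⇒ the second point lies to the east; separation 64.54°.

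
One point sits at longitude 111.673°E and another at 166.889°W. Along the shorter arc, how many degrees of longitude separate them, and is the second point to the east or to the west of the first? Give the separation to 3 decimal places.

81.438° east

Raw difference: -166.889 − 111.673 = -278.562°.
Normalise into (−180°, 180°]: -278.562° + 360° = 81.438°.
Positive ⇒ the second point lies to the east; separation 81.438°.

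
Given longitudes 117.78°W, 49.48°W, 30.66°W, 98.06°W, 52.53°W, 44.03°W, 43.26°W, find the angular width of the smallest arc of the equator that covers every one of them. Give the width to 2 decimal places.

Sort the longitudes: -117.78°, -98.06°, -52.53°, -49.48°, -44.03°, -43.26°, -30.66°.
Eastward gaps between consecutive values (wrapping around): 19.72°, 45.53°, 3.05°, 5.45°, 0.77°, 12.60°, 272.88°.
Largest gap = 272.88° ⇒ minimal covering band is its complement: 360° − 272.88° = 87.12°.
Band runs from -117.78° eastward to -30.66°.

87.12°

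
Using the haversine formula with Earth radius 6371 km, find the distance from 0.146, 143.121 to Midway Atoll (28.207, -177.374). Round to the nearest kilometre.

5234 km

Δλ = -177.374 − 143.121 = -320.495°; wrapped into (−180°, 180°]: 39.505°.
Δφ = 28.207 − 0.146 = 28.061°.
a = sin²(Δφ/2) + cos φ₁ · cos φ₂ · sin²(Δλ/2) = 0.159428.
c = 2·atan2(√a, √(1−a)) = 0.82147 rad → d = 6371·c ≈ 5233.60 km.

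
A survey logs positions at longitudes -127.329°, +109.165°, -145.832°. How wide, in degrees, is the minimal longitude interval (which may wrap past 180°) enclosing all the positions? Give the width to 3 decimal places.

123.506°

Sort the longitudes: -145.832°, -127.329°, +109.165°.
Eastward gaps between consecutive values (wrapping around): 18.503°, 236.494°, 105.003°.
Largest gap = 236.494° ⇒ minimal covering band is its complement: 360° − 236.494° = 123.506°.
Band runs from +109.165° eastward to -127.329°, crossing the antimeridian.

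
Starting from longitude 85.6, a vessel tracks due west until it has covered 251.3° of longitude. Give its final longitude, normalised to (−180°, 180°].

-165.7°

Start at +85.6°; shift −251.3° → -165.7°.
-165.7° already lies in (−180°, 180°].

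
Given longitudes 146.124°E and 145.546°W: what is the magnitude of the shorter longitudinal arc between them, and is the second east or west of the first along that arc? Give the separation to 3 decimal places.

Raw difference: -145.546 − 146.124 = -291.67°.
Normalise into (−180°, 180°]: -291.67° + 360° = 68.33°.
Positive ⇒ the second point lies to the east; separation 68.330°.

68.330° east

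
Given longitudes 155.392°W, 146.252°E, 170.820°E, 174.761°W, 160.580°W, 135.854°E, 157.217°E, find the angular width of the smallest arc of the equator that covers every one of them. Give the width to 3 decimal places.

68.754°

Sort the longitudes: -174.761°, -160.580°, -155.392°, +135.854°, +146.252°, +157.217°, +170.820°.
Eastward gaps between consecutive values (wrapping around): 14.181°, 5.188°, 291.246°, 10.398°, 10.965°, 13.603°, 14.419°.
Largest gap = 291.246° ⇒ minimal covering band is its complement: 360° − 291.246° = 68.754°.
Band runs from +135.854° eastward to -155.392°, crossing the antimeridian.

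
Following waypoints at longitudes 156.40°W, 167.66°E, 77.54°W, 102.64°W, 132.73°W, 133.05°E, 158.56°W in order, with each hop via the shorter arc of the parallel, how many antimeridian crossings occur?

4

Leg 1: -156.40° → +167.66°, shortest Δλ = -35.94° (west) — crosses 180°.
Leg 2: +167.66° → -77.54°, shortest Δλ = 114.8° (east) — crosses 180°.
Leg 3: -77.54° → -102.64°, shortest Δλ = -25.1° (west) — does not cross 180°.
Leg 4: -102.64° → -132.73°, shortest Δλ = -30.09° (west) — does not cross 180°.
Leg 5: -132.73° → +133.05°, shortest Δλ = -94.22° (west) — crosses 180°.
Leg 6: +133.05° → -158.56°, shortest Δλ = 68.39° (east) — crosses 180°.
Total crossings: 4.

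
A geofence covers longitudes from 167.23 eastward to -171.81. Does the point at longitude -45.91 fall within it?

No

Band width going east from +167.23° to -171.81°: ((-171.81 − 167.23) mod 360) = 20.96°.
Offset of -45.91° east of the west edge: ((-45.91 − 167.23) mod 360) = 146.86°.
146.86° > 20.96° ⇒ outside.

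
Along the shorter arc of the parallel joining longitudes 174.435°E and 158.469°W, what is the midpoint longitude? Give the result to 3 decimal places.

Signed shortest Δλ from +174.435° to -158.469° is +27.096°.
Midpoint longitude = +174.435° + (+27.096°)/2 = +174.435° + 13.548° = +187.983°.
Normalise into (−180°, 180°]: -172.017°.
(The naïve average (+174.435 + -158.469)/2 = 7.983° is on the wrong side of the globe.)

172.017°W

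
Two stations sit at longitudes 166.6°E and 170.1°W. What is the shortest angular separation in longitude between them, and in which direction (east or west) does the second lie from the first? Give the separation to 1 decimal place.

23.3° east

Raw difference: -170.1 − 166.6 = -336.7°.
Normalise into (−180°, 180°]: -336.7° + 360° = 23.3°.
Positive ⇒ the second point lies to the east; separation 23.3°.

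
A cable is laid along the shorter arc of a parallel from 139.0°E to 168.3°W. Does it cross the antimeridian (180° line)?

Yes

Naïve |-168.3 − 139.0| = 307.3° > 180°, so the shorter arc goes the other way round — across 180°.
Signed shortest Δλ = ((-168.3 − 139.0 + 180) mod 360) − 180 = 52.7°.
Going east by 52.7° from +139.0° passes through 180° before reaching -168.3°.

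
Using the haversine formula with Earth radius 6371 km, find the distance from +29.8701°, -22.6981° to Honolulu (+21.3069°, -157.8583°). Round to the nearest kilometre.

Δλ = -157.8583 − -22.6981 = -135.1602°.
Δφ = 21.3069 − 29.8701 = -8.5632°.
a = sin²(Δφ/2) + cos φ₁ · cos φ₂ · sin²(Δλ/2) = 0.695944.
c = 2·atan2(√a, √(1−a)) = 1.97348 rad → d = 6371·c ≈ 12573.03 km.

12573 km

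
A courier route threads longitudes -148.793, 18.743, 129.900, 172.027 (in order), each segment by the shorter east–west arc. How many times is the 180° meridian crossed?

0

Leg 1: -148.793° → +18.743°, shortest Δλ = 167.536° (east) — does not cross 180°.
Leg 2: +18.743° → +129.900°, shortest Δλ = 111.157° (east) — does not cross 180°.
Leg 3: +129.900° → +172.027°, shortest Δλ = 42.127° (east) — does not cross 180°.
Total crossings: 0.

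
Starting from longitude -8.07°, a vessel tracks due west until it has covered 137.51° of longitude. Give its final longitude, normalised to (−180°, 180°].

Start at -8.07°; shift −137.51° → -145.58°.
-145.58° already lies in (−180°, 180°].

-145.58°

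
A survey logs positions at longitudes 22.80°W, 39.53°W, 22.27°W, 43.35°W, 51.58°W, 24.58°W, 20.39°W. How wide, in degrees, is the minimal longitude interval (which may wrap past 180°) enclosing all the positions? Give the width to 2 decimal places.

31.19°

Sort the longitudes: -51.58°, -43.35°, -39.53°, -24.58°, -22.80°, -22.27°, -20.39°.
Eastward gaps between consecutive values (wrapping around): 8.23°, 3.82°, 14.95°, 1.78°, 0.53°, 1.88°, 328.81°.
Largest gap = 328.81° ⇒ minimal covering band is its complement: 360° − 328.81° = 31.19°.
Band runs from -51.58° eastward to -20.39°.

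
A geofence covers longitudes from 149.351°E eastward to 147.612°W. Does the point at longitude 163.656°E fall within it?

Yes

Band width going east from +149.351° to -147.612°: ((-147.612 − 149.351) mod 360) = 63.037°.
Offset of +163.656° east of the west edge: ((163.656 − 149.351) mod 360) = 14.305°.
14.305° ≤ 63.037° ⇒ inside.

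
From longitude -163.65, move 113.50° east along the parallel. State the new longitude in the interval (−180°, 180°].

Start at -163.65°; shift +113.50° → -50.15°.
-50.15° already lies in (−180°, 180°].

-50.15°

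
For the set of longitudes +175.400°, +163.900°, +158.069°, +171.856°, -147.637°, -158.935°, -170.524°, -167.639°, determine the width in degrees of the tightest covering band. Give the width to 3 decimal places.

Sort the longitudes: -170.524°, -167.639°, -158.935°, -147.637°, +158.069°, +163.900°, +171.856°, +175.400°.
Eastward gaps between consecutive values (wrapping around): 2.885°, 8.704°, 11.298°, 305.706°, 5.831°, 7.956°, 3.544°, 14.076°.
Largest gap = 305.706° ⇒ minimal covering band is its complement: 360° − 305.706° = 54.294°.
Band runs from +158.069° eastward to -147.637°, crossing the antimeridian.

54.294°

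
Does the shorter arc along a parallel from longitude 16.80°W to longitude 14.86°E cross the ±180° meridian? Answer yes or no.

Signed shortest Δλ = ((14.86 − -16.80 + 180) mod 360) − 180 = 31.66°.
Going east by 31.66° from -16.80° reaches +14.86° without touching 180°.

No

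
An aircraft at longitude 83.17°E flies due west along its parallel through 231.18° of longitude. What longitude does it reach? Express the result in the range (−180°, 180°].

Start at +83.17°; shift −231.18° → -148.01°.
-148.01° already lies in (−180°, 180°].

148.01°W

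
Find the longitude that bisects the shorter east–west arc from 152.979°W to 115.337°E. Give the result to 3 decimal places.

161.179°E

Signed shortest Δλ from -152.979° to +115.337° is -91.684°.
Midpoint longitude = -152.979° + (-91.684°)/2 = -152.979° − 45.842° = -198.821°.
Normalise into (−180°, 180°]: +161.179°.
(The naïve average (-152.979 + +115.337)/2 = -18.821° is on the wrong side of the globe.)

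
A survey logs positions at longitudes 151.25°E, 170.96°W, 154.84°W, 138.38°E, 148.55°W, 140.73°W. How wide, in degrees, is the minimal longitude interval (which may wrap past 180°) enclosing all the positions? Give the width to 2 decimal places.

80.89°

Sort the longitudes: -170.96°, -154.84°, -148.55°, -140.73°, +138.38°, +151.25°.
Eastward gaps between consecutive values (wrapping around): 16.12°, 6.29°, 7.82°, 279.11°, 12.87°, 37.79°.
Largest gap = 279.11° ⇒ minimal covering band is its complement: 360° − 279.11° = 80.89°.
Band runs from +138.38° eastward to -140.73°, crossing the antimeridian.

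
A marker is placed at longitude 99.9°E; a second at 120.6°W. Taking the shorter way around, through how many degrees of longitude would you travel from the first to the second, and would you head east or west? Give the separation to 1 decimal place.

139.5° east

Raw difference: -120.6 − 99.9 = -220.5°.
Normalise into (−180°, 180°]: -220.5° + 360° = 139.5°.
Positive ⇒ the second point lies to the east; separation 139.5°.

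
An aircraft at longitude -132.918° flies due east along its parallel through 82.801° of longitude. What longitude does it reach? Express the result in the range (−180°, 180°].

-50.117°

Start at -132.918°; shift +82.801° → -50.117°.
-50.117° already lies in (−180°, 180°].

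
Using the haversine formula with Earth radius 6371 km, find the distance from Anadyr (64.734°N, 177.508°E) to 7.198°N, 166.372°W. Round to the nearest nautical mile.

Δλ = -166.372 − 177.508 = -343.880°; wrapped into (−180°, 180°]: 16.120°.
Δφ = 7.198 − 64.734 = -57.536°.
a = sin²(Δφ/2) + cos φ₁ · cos φ₂ · sin²(Δλ/2) = 0.239940.
c = 2·atan2(√a, √(1−a)) = 1.02380 rad → d = 6371·c ≈ 6522.66 km ≈ 3521.95 nmi.

3522 nmi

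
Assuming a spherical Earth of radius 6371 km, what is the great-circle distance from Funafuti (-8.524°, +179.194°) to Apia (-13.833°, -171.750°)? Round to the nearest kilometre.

1150 km

Δλ = -171.750 − 179.194 = -350.944°; wrapped into (−180°, 180°]: 9.056°.
Δφ = -13.833 − -8.524 = -5.309°.
a = sin²(Δφ/2) + cos φ₁ · cos φ₂ · sin²(Δλ/2) = 0.008130.
c = 2·atan2(√a, √(1−a)) = 0.18058 rad → d = 6371·c ≈ 1150.45 km.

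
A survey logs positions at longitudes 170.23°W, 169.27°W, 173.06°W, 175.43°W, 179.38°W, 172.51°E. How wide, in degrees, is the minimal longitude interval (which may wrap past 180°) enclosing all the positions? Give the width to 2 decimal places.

18.22°

Sort the longitudes: -179.38°, -175.43°, -173.06°, -170.23°, -169.27°, +172.51°.
Eastward gaps between consecutive values (wrapping around): 3.95°, 2.37°, 2.83°, 0.96°, 341.78°, 8.11°.
Largest gap = 341.78° ⇒ minimal covering band is its complement: 360° − 341.78° = 18.22°.
Band runs from +172.51° eastward to -169.27°, crossing the antimeridian.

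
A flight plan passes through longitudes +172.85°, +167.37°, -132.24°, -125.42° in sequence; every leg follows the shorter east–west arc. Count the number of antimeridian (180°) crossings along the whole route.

1

Leg 1: +172.85° → +167.37°, shortest Δλ = -5.48° (west) — does not cross 180°.
Leg 2: +167.37° → -132.24°, shortest Δλ = 60.39° (east) — crosses 180°.
Leg 3: -132.24° → -125.42°, shortest Δλ = 6.82° (east) — does not cross 180°.
Total crossings: 1.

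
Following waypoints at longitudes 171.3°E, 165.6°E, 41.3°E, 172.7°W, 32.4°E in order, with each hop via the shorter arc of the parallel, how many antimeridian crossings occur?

Leg 1: +171.3° → +165.6°, shortest Δλ = -5.7° (west) — does not cross 180°.
Leg 2: +165.6° → +41.3°, shortest Δλ = -124.3° (west) — does not cross 180°.
Leg 3: +41.3° → -172.7°, shortest Δλ = 146.0° (east) — crosses 180°.
Leg 4: -172.7° → +32.4°, shortest Δλ = -154.9° (west) — crosses 180°.
Total crossings: 2.

2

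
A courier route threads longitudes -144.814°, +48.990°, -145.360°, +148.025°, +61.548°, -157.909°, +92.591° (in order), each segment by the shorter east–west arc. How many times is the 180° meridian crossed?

Leg 1: -144.814° → +48.990°, shortest Δλ = -166.196° (west) — crosses 180°.
Leg 2: +48.990° → -145.360°, shortest Δλ = 165.65° (east) — crosses 180°.
Leg 3: -145.360° → +148.025°, shortest Δλ = -66.615° (west) — crosses 180°.
Leg 4: +148.025° → +61.548°, shortest Δλ = -86.477° (west) — does not cross 180°.
Leg 5: +61.548° → -157.909°, shortest Δλ = 140.543° (east) — crosses 180°.
Leg 6: -157.909° → +92.591°, shortest Δλ = -109.5° (west) — crosses 180°.
Total crossings: 5.

5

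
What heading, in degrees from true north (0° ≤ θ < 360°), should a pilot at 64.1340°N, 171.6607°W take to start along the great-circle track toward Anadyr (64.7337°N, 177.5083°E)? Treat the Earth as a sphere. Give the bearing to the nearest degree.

Δλ = 177.5083 − -171.6607 = 349.1690°; wrapped into (−180°, 180°]: -10.8310°.
θ = atan2( sin Δλ · cos φ₂ , cos φ₁ · sin φ₂ − sin φ₁ · cos φ₂ · cos Δλ )
  = atan2(-0.08021, 0.01731) = -77.822° → normalised to [0°, 360°): 282.178°.

282°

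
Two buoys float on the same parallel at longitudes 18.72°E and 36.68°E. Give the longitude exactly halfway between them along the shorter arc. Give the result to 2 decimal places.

Signed shortest Δλ from +18.72° to +36.68° is +17.96°.
Midpoint longitude = +18.72° + (+17.96°)/2 = +18.72° + 8.98° = +27.70°.

27.70°E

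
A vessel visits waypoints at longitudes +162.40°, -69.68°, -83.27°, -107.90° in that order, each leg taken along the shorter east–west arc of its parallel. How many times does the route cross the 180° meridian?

1

Leg 1: +162.40° → -69.68°, shortest Δλ = 127.92° (east) — crosses 180°.
Leg 2: -69.68° → -83.27°, shortest Δλ = -13.59° (west) — does not cross 180°.
Leg 3: -83.27° → -107.90°, shortest Δλ = -24.63° (west) — does not cross 180°.
Total crossings: 1.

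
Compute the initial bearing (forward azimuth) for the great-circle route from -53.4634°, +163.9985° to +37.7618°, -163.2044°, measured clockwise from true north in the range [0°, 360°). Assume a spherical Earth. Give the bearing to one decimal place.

Δλ = -163.2044 − 163.9985 = -327.2029°; wrapped into (−180°, 180°]: 32.7971°.
θ = atan2( sin Δλ · cos φ₂ , cos φ₁ · sin φ₂ − sin φ₁ · cos φ₂ · cos Δλ )
  = atan2(0.42822, 0.89852) = 25.482° → normalised to [0°, 360°): 25.482°.

25.5°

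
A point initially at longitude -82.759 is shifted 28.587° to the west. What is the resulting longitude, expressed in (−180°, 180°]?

Start at -82.759°; shift −28.587° → -111.346°.
-111.346° already lies in (−180°, 180°].

-111.346°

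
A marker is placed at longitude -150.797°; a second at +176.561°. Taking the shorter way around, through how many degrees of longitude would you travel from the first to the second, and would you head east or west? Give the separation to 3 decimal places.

Raw difference: 176.561 − -150.797 = 327.358°.
Normalise into (−180°, 180°]: 327.358° − 360° = -32.642°.
Negative ⇒ the second point lies to the west; separation 32.642°.

32.642° west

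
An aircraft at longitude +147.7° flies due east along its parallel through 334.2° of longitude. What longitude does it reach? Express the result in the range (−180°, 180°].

Start at +147.7°; shift +334.2° → +481.9°.
+481.9° lies outside (−180°, 180°]; subtract 360° → +121.9°.

+121.9°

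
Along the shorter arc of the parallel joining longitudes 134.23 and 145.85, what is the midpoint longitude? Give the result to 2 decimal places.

Signed shortest Δλ from +134.23° to +145.85° is +11.62°.
Midpoint longitude = +134.23° + (+11.62°)/2 = +134.23° + 5.81° = +140.04°.

+140.04°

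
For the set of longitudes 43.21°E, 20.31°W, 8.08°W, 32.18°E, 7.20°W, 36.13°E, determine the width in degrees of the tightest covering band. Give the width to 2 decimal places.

63.52°

Sort the longitudes: -20.31°, -8.08°, -7.20°, +32.18°, +36.13°, +43.21°.
Eastward gaps between consecutive values (wrapping around): 12.23°, 0.88°, 39.38°, 3.95°, 7.08°, 296.48°.
Largest gap = 296.48° ⇒ minimal covering band is its complement: 360° − 296.48° = 63.52°.
Band runs from -20.31° eastward to +43.21°.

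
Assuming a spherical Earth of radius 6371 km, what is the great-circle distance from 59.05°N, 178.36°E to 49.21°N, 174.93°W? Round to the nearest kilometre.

Δλ = -174.93 − 178.36 = -353.29°; wrapped into (−180°, 180°]: 6.71°.
Δφ = 49.21 − 59.05 = -9.84°.
a = sin²(Δφ/2) + cos φ₁ · cos φ₂ · sin²(Δλ/2) = 0.008506.
c = 2·atan2(√a, √(1−a)) = 0.18472 rad → d = 6371·c ≈ 1176.86 km.

1177 km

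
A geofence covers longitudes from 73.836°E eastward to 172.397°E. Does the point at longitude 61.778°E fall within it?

Band width going east from +73.836° to +172.397°: ((172.397 − 73.836) mod 360) = 98.561°.
Offset of +61.778° east of the west edge: ((61.778 − 73.836) mod 360) = 347.942°.
347.942° > 98.561° ⇒ outside.

No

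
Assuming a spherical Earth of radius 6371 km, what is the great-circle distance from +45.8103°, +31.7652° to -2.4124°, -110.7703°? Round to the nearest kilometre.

13973 km

Δλ = -110.7703 − 31.7652 = -142.5355°.
Δφ = -2.4124 − 45.8103 = -48.2227°.
a = sin²(Δφ/2) + cos φ₁ · cos φ₂ · sin²(Δλ/2) = 0.791475.
c = 2·atan2(√a, √(1−a)) = 2.19315 rad → d = 6371·c ≈ 13972.56 km.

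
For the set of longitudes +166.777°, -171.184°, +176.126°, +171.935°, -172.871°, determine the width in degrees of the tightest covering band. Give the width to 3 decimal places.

22.039°

Sort the longitudes: -172.871°, -171.184°, +166.777°, +171.935°, +176.126°.
Eastward gaps between consecutive values (wrapping around): 1.687°, 337.961°, 5.158°, 4.191°, 11.003°.
Largest gap = 337.961° ⇒ minimal covering band is its complement: 360° − 337.961° = 22.039°.
Band runs from +166.777° eastward to -171.184°, crossing the antimeridian.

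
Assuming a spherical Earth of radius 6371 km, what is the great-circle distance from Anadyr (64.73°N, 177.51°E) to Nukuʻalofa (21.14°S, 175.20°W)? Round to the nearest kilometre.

9569 km

Δλ = -175.20 − 177.51 = -352.71°; wrapped into (−180°, 180°]: 7.29°.
Δφ = -21.14 − 64.73 = -85.87°.
a = sin²(Δφ/2) + cos φ₁ · cos φ₂ · sin²(Δλ/2) = 0.465599.
c = 2·atan2(√a, √(1−a)) = 1.50194 rad → d = 6371·c ≈ 9568.86 km.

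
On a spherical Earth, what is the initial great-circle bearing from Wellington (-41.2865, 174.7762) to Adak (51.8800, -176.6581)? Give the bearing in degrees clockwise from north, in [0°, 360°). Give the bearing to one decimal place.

Δλ = -176.6581 − 174.7762 = -351.4343°; wrapped into (−180°, 180°]: 8.5657°.
θ = atan2( sin Δλ · cos φ₂ , cos φ₁ · sin φ₂ − sin φ₁ · cos φ₂ · cos Δλ )
  = atan2(0.09194, 0.99393) = 5.285° → normalised to [0°, 360°): 5.285°.

5.3°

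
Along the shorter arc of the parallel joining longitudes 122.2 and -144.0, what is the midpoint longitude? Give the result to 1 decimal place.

Signed shortest Δλ from +122.2° to -144.0° is +93.8°.
Midpoint longitude = +122.2° + (+93.8°)/2 = +122.2° + 46.9° = +169.1°.
(The naïve average (+122.2 + -144.0)/2 = -10.9° is on the wrong side of the globe.)

+169.1°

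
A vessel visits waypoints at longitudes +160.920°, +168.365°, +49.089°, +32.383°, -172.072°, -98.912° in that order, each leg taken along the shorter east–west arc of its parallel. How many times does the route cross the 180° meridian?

Leg 1: +160.920° → +168.365°, shortest Δλ = 7.445° (east) — does not cross 180°.
Leg 2: +168.365° → +49.089°, shortest Δλ = -119.276° (west) — does not cross 180°.
Leg 3: +49.089° → +32.383°, shortest Δλ = -16.706° (west) — does not cross 180°.
Leg 4: +32.383° → -172.072°, shortest Δλ = 155.545° (east) — crosses 180°.
Leg 5: -172.072° → -98.912°, shortest Δλ = 73.16° (east) — does not cross 180°.
Total crossings: 1.

1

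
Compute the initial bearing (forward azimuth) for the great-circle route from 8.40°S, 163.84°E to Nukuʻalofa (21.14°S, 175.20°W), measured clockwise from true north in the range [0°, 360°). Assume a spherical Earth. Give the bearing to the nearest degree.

125°

Δλ = -175.20 − 163.84 = -339.04°; wrapped into (−180°, 180°]: 20.96°.
θ = atan2( sin Δλ · cos φ₂ , cos φ₁ · sin φ₂ − sin φ₁ · cos φ₂ · cos Δλ )
  = atan2(0.33364, -0.22954) = 124.528° → normalised to [0°, 360°): 124.528°.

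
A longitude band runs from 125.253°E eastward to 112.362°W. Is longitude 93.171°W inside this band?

Band width going east from +125.253° to -112.362°: ((-112.362 − 125.253) mod 360) = 122.385°.
Offset of -93.171° east of the west edge: ((-93.171 − 125.253) mod 360) = 141.576°.
141.576° > 122.385° ⇒ outside.

No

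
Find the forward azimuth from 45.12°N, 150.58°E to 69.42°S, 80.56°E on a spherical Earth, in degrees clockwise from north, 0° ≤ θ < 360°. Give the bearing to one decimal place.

Δλ = 80.56 − 150.58 = -70.02°.
θ = atan2( sin Δλ · cos φ₂ , cos φ₁ · sin φ₂ − sin φ₁ · cos φ₂ · cos Δλ )
  = atan2(-0.33036, -0.74570) = -156.106° → normalised to [0°, 360°): 203.894°.

203.9°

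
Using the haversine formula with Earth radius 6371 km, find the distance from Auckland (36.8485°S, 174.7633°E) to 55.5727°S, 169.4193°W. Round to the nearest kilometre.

2399 km

Δλ = -169.4193 − 174.7633 = -344.1826°; wrapped into (−180°, 180°]: 15.8174°.
Δφ = -55.5727 − -36.8485 = -18.7242°.
a = sin²(Δφ/2) + cos φ₁ · cos φ₂ · sin²(Δλ/2) = 0.035028.
c = 2·atan2(√a, √(1−a)) = 0.37654 rad → d = 6371·c ≈ 2398.91 km.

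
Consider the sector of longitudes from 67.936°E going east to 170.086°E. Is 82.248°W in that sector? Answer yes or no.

Band width going east from +67.936° to +170.086°: ((170.086 − 67.936) mod 360) = 102.150°.
Offset of -82.248° east of the west edge: ((-82.248 − 67.936) mod 360) = 209.816°.
209.816° > 102.150° ⇒ outside.

No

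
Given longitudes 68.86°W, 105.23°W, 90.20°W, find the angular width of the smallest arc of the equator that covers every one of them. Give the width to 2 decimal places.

36.37°

Sort the longitudes: -105.23°, -90.20°, -68.86°.
Eastward gaps between consecutive values (wrapping around): 15.03°, 21.34°, 323.63°.
Largest gap = 323.63° ⇒ minimal covering band is its complement: 360° − 323.63° = 36.37°.
Band runs from -105.23° eastward to -68.86°.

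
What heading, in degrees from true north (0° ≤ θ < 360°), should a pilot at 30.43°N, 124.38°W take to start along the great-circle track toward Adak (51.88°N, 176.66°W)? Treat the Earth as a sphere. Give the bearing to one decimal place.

Δλ = -176.66 − -124.38 = -52.28°.
θ = atan2( sin Δλ · cos φ₂ , cos φ₁ · sin φ₂ − sin φ₁ · cos φ₂ · cos Δλ )
  = atan2(-0.48830, 0.48706) = -45.073° → normalised to [0°, 360°): 314.927°.

314.9°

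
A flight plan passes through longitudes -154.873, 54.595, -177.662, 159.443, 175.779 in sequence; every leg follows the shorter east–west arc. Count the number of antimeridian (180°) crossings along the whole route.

3

Leg 1: -154.873° → +54.595°, shortest Δλ = -150.532° (west) — crosses 180°.
Leg 2: +54.595° → -177.662°, shortest Δλ = 127.743° (east) — crosses 180°.
Leg 3: -177.662° → +159.443°, shortest Δλ = -22.895° (west) — crosses 180°.
Leg 4: +159.443° → +175.779°, shortest Δλ = 16.336° (east) — does not cross 180°.
Total crossings: 3.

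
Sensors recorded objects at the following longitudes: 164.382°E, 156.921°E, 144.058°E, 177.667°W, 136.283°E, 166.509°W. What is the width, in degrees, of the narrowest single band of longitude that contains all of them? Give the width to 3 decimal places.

Sort the longitudes: -177.667°, -166.509°, +136.283°, +144.058°, +156.921°, +164.382°.
Eastward gaps between consecutive values (wrapping around): 11.158°, 302.792°, 7.775°, 12.863°, 7.461°, 17.951°.
Largest gap = 302.792° ⇒ minimal covering band is its complement: 360° − 302.792° = 57.208°.
Band runs from +136.283° eastward to -166.509°, crossing the antimeridian.

57.208°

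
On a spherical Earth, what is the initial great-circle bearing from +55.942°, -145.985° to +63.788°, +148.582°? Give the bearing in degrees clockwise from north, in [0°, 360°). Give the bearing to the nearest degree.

Δλ = 148.582 − -145.985 = 294.567°; wrapped into (−180°, 180°]: -65.433°.
θ = atan2( sin Δλ · cos φ₂ , cos φ₁ · sin φ₂ − sin φ₁ · cos φ₂ · cos Δλ )
  = atan2(-0.40171, 0.35030) = -48.911° → normalised to [0°, 360°): 311.089°.

311°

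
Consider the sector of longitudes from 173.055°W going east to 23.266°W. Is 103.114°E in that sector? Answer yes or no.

No

Band width going east from -173.055° to -23.266°: ((-23.266 − -173.055) mod 360) = 149.789°.
Offset of +103.114° east of the west edge: ((103.114 − -173.055) mod 360) = 276.169°.
276.169° > 149.789° ⇒ outside.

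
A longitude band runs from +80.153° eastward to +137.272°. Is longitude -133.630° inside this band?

Band width going east from +80.153° to +137.272°: ((137.272 − 80.153) mod 360) = 57.119°.
Offset of -133.630° east of the west edge: ((-133.630 − 80.153) mod 360) = 146.217°.
146.217° > 57.119° ⇒ outside.

No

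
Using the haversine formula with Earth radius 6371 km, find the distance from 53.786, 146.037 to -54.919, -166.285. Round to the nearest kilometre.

Δλ = -166.285 − 146.037 = -312.322°; wrapped into (−180°, 180°]: 47.678°.
Δφ = -54.919 − 53.786 = -108.705°.
a = sin²(Δφ/2) + cos φ₁ · cos φ₂ · sin²(Δλ/2) = 0.715815.
c = 2·atan2(√a, √(1−a)) = 2.01709 rad → d = 6371·c ≈ 12850.91 km.

12851 km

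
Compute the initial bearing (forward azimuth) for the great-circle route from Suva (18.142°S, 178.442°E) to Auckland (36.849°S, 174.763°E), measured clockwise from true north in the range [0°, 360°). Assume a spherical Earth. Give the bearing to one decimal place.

189.1°

Δλ = 174.763 − 178.442 = -3.679°.
θ = atan2( sin Δλ · cos φ₂ , cos φ₁ · sin φ₂ − sin φ₁ · cos φ₂ · cos Δλ )
  = atan2(-0.05135, -0.32124) = -170.919° → normalised to [0°, 360°): 189.081°.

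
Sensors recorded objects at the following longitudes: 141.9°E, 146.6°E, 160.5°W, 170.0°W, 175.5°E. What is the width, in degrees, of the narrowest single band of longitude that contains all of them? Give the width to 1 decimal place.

Sort the longitudes: -170.0°, -160.5°, +141.9°, +146.6°, +175.5°.
Eastward gaps between consecutive values (wrapping around): 9.5°, 302.4°, 4.7°, 28.9°, 14.5°.
Largest gap = 302.4° ⇒ minimal covering band is its complement: 360° − 302.4° = 57.6°.
Band runs from +141.9° eastward to -160.5°, crossing the antimeridian.

57.6°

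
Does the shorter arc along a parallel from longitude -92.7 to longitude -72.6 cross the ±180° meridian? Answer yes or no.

No

Signed shortest Δλ = ((-72.6 − -92.7 + 180) mod 360) − 180 = 20.1°.
Going east by 20.1° from -92.7° reaches -72.6° without touching 180°.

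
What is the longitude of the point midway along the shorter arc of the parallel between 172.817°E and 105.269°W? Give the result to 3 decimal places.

Signed shortest Δλ from +172.817° to -105.269° is +81.914°.
Midpoint longitude = +172.817° + (+81.914°)/2 = +172.817° + 40.957° = +213.774°.
Normalise into (−180°, 180°]: -146.226°.
(The naïve average (+172.817 + -105.269)/2 = 33.774° is on the wrong side of the globe.)

146.226°W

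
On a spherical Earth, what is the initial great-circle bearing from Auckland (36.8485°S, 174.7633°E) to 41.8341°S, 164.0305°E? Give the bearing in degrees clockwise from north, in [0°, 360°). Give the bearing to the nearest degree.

Δλ = 164.0305 − 174.7633 = -10.7328°.
θ = atan2( sin Δλ · cos φ₂ , cos φ₁ · sin φ₂ − sin φ₁ · cos φ₂ · cos Δλ )
  = atan2(-0.13876, -0.09472) = -124.320° → normalised to [0°, 360°): 235.680°.

236°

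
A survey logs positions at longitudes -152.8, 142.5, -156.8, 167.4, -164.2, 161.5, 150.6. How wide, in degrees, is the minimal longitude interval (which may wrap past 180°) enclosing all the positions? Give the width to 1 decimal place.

Sort the longitudes: -164.2°, -156.8°, -152.8°, +142.5°, +150.6°, +161.5°, +167.4°.
Eastward gaps between consecutive values (wrapping around): 7.4°, 4.0°, 295.3°, 8.1°, 10.9°, 5.9°, 28.4°.
Largest gap = 295.3° ⇒ minimal covering band is its complement: 360° − 295.3° = 64.7°.
Band runs from +142.5° eastward to -152.8°, crossing the antimeridian.

64.7°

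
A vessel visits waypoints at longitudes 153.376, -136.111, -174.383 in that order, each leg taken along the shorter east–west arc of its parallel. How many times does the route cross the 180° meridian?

Leg 1: +153.376° → -136.111°, shortest Δλ = 70.513° (east) — crosses 180°.
Leg 2: -136.111° → -174.383°, shortest Δλ = -38.272° (west) — does not cross 180°.
Total crossings: 1.

1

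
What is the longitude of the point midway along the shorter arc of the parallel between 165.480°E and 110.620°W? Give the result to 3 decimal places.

Signed shortest Δλ from +165.480° to -110.620° is +83.900°.
Midpoint longitude = +165.480° + (+83.900°)/2 = +165.480° + 41.950° = +207.430°.
Normalise into (−180°, 180°]: -152.570°.
(The naïve average (+165.480 + -110.620)/2 = 27.43° is on the wrong side of the globe.)

152.570°W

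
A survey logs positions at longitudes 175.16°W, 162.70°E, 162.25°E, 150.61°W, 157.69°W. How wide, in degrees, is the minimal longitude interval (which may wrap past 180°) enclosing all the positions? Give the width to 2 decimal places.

47.14°

Sort the longitudes: -175.16°, -157.69°, -150.61°, +162.25°, +162.70°.
Eastward gaps between consecutive values (wrapping around): 17.47°, 7.08°, 312.86°, 0.45°, 22.14°.
Largest gap = 312.86° ⇒ minimal covering band is its complement: 360° − 312.86° = 47.14°.
Band runs from +162.25° eastward to -150.61°, crossing the antimeridian.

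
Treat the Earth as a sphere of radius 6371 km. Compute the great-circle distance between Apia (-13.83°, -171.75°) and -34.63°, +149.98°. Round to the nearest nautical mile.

Δλ = 149.98 − -171.75 = 321.73°; wrapped into (−180°, 180°]: -38.27°.
Δφ = -34.63 − -13.83 = -20.80°.
a = sin²(Δφ/2) + cos φ₁ · cos φ₂ · sin²(Δλ/2) = 0.118438.
c = 2·atan2(√a, √(1−a)) = 0.70266 rad → d = 6371·c ≈ 4476.66 km ≈ 2417.20 nmi.

2417 nmi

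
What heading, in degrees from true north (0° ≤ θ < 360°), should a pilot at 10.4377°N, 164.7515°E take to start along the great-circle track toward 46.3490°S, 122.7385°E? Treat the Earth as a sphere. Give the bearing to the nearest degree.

210°

Δλ = 122.7385 − 164.7515 = -42.0130°.
θ = atan2( sin Δλ · cos φ₂ , cos φ₁ · sin φ₂ − sin φ₁ · cos φ₂ · cos Δλ )
  = atan2(-0.46199, -0.80450) = -150.133° → normalised to [0°, 360°): 209.867°.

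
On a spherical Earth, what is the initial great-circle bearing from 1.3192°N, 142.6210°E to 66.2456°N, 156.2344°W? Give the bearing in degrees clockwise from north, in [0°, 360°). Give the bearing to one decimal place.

Δλ = -156.2344 − 142.6210 = -298.8554°; wrapped into (−180°, 180°]: 61.1446°.
θ = atan2( sin Δλ · cos φ₂ , cos φ₁ · sin φ₂ − sin φ₁ · cos φ₂ · cos Δλ )
  = atan2(0.35280, 0.91056) = 21.179° → normalised to [0°, 360°): 21.179°.

21.2°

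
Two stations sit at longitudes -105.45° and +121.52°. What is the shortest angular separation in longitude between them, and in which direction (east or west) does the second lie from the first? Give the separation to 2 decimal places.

133.03° west

Raw difference: 121.52 − -105.45 = 226.97°.
Normalise into (−180°, 180°]: 226.97° − 360° = -133.03°.
Negative ⇒ the second point lies to the west; separation 133.03°.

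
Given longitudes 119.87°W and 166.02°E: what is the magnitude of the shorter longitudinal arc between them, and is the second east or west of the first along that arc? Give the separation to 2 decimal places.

74.11° west

Raw difference: 166.02 − -119.87 = 285.89°.
Normalise into (−180°, 180°]: 285.89° − 360° = -74.11°.
Negative ⇒ the second point lies to the west; separation 74.11°.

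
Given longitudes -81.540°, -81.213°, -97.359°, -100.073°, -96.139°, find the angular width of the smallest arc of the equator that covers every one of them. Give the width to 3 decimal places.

18.860°

Sort the longitudes: -100.073°, -97.359°, -96.139°, -81.540°, -81.213°.
Eastward gaps between consecutive values (wrapping around): 2.714°, 1.220°, 14.599°, 0.327°, 341.140°.
Largest gap = 341.140° ⇒ minimal covering band is its complement: 360° − 341.140° = 18.860°.
Band runs from -100.073° eastward to -81.213°.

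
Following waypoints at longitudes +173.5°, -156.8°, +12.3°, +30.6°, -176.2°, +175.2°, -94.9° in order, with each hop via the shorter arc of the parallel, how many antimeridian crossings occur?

4

Leg 1: +173.5° → -156.8°, shortest Δλ = 29.7° (east) — crosses 180°.
Leg 2: -156.8° → +12.3°, shortest Δλ = 169.1° (east) — does not cross 180°.
Leg 3: +12.3° → +30.6°, shortest Δλ = 18.3° (east) — does not cross 180°.
Leg 4: +30.6° → -176.2°, shortest Δλ = 153.2° (east) — crosses 180°.
Leg 5: -176.2° → +175.2°, shortest Δλ = -8.6° (west) — crosses 180°.
Leg 6: +175.2° → -94.9°, shortest Δλ = 89.9° (east) — crosses 180°.
Total crossings: 4.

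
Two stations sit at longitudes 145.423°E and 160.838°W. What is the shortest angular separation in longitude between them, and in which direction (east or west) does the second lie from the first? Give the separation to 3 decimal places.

Raw difference: -160.838 − 145.423 = -306.261°.
Normalise into (−180°, 180°]: -306.261° + 360° = 53.739°.
Positive ⇒ the second point lies to the east; separation 53.739°.

53.739° east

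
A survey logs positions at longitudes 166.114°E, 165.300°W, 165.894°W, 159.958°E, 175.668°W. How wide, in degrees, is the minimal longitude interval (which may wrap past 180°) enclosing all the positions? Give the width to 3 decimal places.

Sort the longitudes: -175.668°, -165.894°, -165.300°, +159.958°, +166.114°.
Eastward gaps between consecutive values (wrapping around): 9.774°, 0.594°, 325.258°, 6.156°, 18.218°.
Largest gap = 325.258° ⇒ minimal covering band is its complement: 360° − 325.258° = 34.742°.
Band runs from +159.958° eastward to -165.300°, crossing the antimeridian.

34.742°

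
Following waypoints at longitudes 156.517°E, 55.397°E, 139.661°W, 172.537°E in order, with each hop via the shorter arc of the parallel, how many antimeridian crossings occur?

2

Leg 1: +156.517° → +55.397°, shortest Δλ = -101.12° (west) — does not cross 180°.
Leg 2: +55.397° → -139.661°, shortest Δλ = 164.942° (east) — crosses 180°.
Leg 3: -139.661° → +172.537°, shortest Δλ = -47.802° (west) — crosses 180°.
Total crossings: 2.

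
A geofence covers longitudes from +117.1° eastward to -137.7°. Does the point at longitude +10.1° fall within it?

Band width going east from +117.1° to -137.7°: ((-137.7 − 117.1) mod 360) = 105.2°.
Offset of +10.1° east of the west edge: ((10.1 − 117.1) mod 360) = 253.0°.
253.0° > 105.2° ⇒ outside.

No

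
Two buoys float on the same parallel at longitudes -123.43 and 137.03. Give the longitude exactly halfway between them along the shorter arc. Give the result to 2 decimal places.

-173.20°

Signed shortest Δλ from -123.43° to +137.03° is -99.54°.
Midpoint longitude = -123.43° + (-99.54°)/2 = -123.43° − 49.77° = -173.20°.
(The naïve average (-123.43 + +137.03)/2 = 6.8° is on the wrong side of the globe.)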